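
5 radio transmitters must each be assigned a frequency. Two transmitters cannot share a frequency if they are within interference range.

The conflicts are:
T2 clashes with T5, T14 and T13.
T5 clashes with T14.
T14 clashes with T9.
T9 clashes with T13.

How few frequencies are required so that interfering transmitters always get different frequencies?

T2, T5, T14 all conflict with each other, so at least 3 frequencies are needed.
3 frequencies suffice: T2=2, T5=3, T14=1, T9=2, T13=1. Each listed conflict is separated.

3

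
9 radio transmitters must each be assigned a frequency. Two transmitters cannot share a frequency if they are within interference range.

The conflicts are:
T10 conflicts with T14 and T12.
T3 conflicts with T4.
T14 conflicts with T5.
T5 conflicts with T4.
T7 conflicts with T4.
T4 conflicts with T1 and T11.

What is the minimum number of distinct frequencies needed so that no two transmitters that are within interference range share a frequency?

2

T5 and T4 conflict, so at least 2 frequencies are needed.
2 frequencies suffice: frequency 1 → {T14, T4, T12}; frequency 2 → {T10, T3, T5, T7, T1, T11}. Each listed conflict is separated.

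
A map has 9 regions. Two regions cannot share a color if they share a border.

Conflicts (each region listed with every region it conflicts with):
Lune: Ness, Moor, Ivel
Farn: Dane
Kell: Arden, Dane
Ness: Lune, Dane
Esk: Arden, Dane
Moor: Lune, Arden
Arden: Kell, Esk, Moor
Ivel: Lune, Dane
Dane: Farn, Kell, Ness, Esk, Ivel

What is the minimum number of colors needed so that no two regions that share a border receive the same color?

Lune and Ness conflict, so at least 2 colors are needed.
One proper 2-coloring: Lune=1, Farn=2, Kell=2, Ness=2, Esk=2, Moor=2, Arden=1, Ivel=2, Dane=1. Each listed conflict is separated.

2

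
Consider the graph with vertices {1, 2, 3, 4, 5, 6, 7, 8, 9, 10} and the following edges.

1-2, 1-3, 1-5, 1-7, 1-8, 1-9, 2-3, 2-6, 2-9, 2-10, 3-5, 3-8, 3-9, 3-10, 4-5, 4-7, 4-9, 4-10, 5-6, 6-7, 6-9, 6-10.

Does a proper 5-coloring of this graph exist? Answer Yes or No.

The chromatic number is 4. 1, 2, 3, 9 are mutually adjacent (a clique of size 4), so at least 4 colors are needed.
A valid assignment using 4 colors: 1=b, 2=d, 3=a, 4=a, 5=c, 6=a, 7=c, 8=c, 9=c, 10=b.
Since 5 ≥ 4, a proper 5-coloring certainly exists.

Yes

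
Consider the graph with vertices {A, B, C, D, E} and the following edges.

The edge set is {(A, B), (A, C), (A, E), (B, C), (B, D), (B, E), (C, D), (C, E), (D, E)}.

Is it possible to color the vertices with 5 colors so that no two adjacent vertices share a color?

Yes

The chromatic number is 4. B, C, D, E are pairwise adjacent (a clique of size 4), so at least 4 colors are needed.
4 colors suffice: A=4, B=1, C=2, D=4, E=3.
Since 5 ≥ 4, a proper 5-coloring certainly exists.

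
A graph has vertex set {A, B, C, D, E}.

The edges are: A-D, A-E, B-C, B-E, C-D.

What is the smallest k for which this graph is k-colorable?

The cycle E-B-C-D-A-E has odd length 5, so it cannot be 2-colored; at least 3 colors are needed.
One proper 3-coloring: A=1, B=2, C=1, D=2, E=3. Every edge joins two different colors.

3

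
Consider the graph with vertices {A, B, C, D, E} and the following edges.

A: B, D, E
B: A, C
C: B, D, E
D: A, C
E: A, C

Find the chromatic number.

2

C and D are adjacent, so at least 2 colors are needed.
2 colors suffice: color 1 → {A, C}; color 2 → {B, D, E}. No two adjacent vertices share a color.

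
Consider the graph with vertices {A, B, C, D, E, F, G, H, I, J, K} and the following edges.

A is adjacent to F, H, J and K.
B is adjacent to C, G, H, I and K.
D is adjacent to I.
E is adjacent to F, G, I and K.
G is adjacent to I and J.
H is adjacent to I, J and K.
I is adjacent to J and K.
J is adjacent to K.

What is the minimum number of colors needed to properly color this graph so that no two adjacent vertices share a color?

4

B, H, I, K are mutually adjacent (a clique of size 4), so at least 4 colors are needed.
4 colors suffice: color 1 → {A, C, I}; color 2 → {D, F, G, K}; color 3 → {E, H}; color 4 → {B, J}. Every edge joins two different colors.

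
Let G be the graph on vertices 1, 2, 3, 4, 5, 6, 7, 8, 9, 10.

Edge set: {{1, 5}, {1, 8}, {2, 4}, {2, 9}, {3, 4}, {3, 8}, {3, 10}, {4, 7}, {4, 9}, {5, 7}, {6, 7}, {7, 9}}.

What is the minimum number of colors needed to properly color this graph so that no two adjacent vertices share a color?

3

4, 7, 9 form a triangle, so at least 3 colors are needed.
One proper 3-coloring: 1=red, 2=red, 3=red, 4=blue, 5=blue, 6=blue, 7=red, 8=blue, 9=green, 10=blue. No two adjacent vertices share a color.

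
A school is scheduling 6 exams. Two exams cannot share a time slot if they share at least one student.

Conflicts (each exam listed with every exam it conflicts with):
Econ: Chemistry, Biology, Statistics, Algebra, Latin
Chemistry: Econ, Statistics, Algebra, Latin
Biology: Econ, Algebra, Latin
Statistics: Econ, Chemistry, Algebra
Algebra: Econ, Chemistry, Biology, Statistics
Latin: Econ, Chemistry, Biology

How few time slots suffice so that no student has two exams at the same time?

4

Econ, Chemistry, Statistics, Algebra are mutually in conflict, so at least 4 time slots are needed.
Using 4 time slots: Econ=1, Chemistry=3, Biology=3, Statistics=4, Algebra=2, Latin=2. Each listed conflict is separated.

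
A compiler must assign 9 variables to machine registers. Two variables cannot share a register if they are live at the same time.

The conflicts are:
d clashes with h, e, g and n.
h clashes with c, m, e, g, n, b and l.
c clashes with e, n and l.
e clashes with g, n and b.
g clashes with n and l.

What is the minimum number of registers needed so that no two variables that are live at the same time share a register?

5

d, h, e, g, n all conflict with each other, so at least 5 registers are needed.
5 registers suffice: register 1 → {h}; register 2 → {m, e, l}; register 3 → {c, g, b}; register 4 → {n}; register 5 → {d}. No two conflicting variables share a register.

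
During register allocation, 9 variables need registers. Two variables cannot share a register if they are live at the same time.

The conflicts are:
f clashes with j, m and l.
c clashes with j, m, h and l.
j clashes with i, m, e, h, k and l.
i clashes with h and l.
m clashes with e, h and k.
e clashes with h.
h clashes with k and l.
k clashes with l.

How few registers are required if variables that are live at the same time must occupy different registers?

4

j, i, h, l all conflict with each other, so at least 4 registers are needed.
A valid assignment using 4 registers: f=2, c=4, j=1, i=4, m=3, e=4, h=2, k=4, l=3. No two conflicting variables share a register.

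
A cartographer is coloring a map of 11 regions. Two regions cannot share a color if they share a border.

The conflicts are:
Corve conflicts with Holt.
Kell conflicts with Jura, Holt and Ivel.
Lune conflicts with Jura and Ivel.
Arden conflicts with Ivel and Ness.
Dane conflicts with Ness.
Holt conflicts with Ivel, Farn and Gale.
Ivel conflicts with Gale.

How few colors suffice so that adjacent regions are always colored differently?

3

Kell, Holt, Ivel all conflict with each other, so at least 3 colors are needed.
3 colors suffice: color 1 → {Lune, Arden, Dane, Holt}; color 2 → {Corve, Jura, Ivel, Farn, Ness}; color 3 → {Kell, Gale}. Each listed conflict is separated.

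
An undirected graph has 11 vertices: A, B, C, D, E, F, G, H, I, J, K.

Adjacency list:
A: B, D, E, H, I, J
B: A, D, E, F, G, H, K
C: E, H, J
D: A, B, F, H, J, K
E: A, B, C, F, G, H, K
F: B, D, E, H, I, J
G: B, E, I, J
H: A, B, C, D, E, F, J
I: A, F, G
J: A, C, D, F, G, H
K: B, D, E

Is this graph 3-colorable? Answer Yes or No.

B, E, F, H form a clique, so at least 4 colors are needed.
So 3 colors are not enough.

No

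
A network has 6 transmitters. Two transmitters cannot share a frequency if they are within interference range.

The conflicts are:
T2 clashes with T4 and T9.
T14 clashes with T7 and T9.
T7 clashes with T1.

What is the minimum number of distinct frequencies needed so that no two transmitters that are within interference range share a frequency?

2

T14 and T9 conflict, so at least 2 frequencies are needed.
2 frequencies suffice: frequency 1 → {T2, T14, T1}; frequency 2 → {T7, T4, T9}. No two conflicting transmitters share a frequency.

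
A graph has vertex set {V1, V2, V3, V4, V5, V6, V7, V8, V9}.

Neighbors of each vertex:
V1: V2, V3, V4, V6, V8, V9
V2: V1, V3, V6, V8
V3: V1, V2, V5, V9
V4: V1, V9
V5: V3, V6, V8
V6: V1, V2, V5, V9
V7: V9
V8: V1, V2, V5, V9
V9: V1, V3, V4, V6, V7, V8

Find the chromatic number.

V1, V6, V9 are pairwise adjacent, so at least 3 colors are needed.
A valid assignment using 3 colors: V1=2, V2=1, V3=3, V4=3, V5=1, V6=3, V7=2, V8=3, V9=1. No two adjacent vertices share a color.

3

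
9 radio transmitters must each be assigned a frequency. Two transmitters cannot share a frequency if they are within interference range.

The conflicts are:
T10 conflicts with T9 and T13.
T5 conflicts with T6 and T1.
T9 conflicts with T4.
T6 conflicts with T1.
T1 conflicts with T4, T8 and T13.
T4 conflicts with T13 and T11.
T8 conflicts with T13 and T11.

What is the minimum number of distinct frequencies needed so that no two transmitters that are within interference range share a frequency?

T1, T4, T13 all conflict with each other, so at least 3 frequencies are needed.
Using 3 frequencies: T10=1, T5=3, T9=3, T6=2, T1=1, T4=2, T8=2, T13=3, T11=1. Every pair that conflicts lands in different frequencies.

3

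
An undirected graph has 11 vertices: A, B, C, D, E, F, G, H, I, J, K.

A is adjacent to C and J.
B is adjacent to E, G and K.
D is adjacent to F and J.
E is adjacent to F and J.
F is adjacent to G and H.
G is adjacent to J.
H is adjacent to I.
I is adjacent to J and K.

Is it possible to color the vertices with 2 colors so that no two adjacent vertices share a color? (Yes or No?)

The cycle J-I-K-B-E-J has odd length 5, so it cannot be 2-colored; at least 3 colors are needed.
So 2 colors are not enough.

No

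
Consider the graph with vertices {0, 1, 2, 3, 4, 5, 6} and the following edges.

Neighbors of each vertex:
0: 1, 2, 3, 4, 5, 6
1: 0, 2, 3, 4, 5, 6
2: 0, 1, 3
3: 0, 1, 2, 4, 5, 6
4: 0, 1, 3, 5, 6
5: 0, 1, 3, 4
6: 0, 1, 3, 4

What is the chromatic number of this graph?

5

0, 1, 3, 4, 6 are mutually adjacent (a clique of size 5), so at least 5 colors are needed.
A valid assignment using 5 colors: 0=blue, 1=green, 2=yellow, 3=red, 4=yellow, 5=purple, 6=purple. Every edge joins two different colors.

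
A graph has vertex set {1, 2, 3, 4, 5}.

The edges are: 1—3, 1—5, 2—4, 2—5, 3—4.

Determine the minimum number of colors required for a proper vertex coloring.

The cycle 4-3-1-5-2-4 has odd length 5, so it cannot be 2-colored; at least 3 colors are needed.
One proper 3-coloring: 1=a, 2=a, 3=c, 4=b, 5=b. Every edge joins two different colors.

3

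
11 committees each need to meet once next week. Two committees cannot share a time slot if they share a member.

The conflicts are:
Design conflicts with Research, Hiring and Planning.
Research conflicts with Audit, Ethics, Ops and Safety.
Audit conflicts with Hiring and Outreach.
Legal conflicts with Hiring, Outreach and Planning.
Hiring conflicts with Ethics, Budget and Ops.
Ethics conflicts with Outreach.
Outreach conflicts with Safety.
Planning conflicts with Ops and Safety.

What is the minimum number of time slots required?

Audit and Hiring conflict, so at least 2 time slots are needed.
2 time slots suffice: time slot 1 → {Research, Hiring, Outreach, Planning}; time slot 2 → {Design, Audit, Legal, Ethics, Budget, Ops, Safety}. No two conflicting committees share a time slot.

2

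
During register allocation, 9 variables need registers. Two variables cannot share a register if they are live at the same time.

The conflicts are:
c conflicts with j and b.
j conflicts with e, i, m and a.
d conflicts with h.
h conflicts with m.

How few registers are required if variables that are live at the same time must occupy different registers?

j and e conflict, so at least 2 registers are needed.
Using 2 registers: c=2, j=1, d=2, e=2, h=1, i=2, m=2, a=2, b=1. Every pair that conflicts lands in different registers.

2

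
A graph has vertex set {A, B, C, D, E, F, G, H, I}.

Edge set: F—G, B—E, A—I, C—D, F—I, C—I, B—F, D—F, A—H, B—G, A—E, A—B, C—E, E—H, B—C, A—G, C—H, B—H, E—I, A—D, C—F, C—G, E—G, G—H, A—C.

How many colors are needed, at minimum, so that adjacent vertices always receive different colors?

6

A, B, C, E, G, H are pairwise adjacent (a clique of size 6), so at least 6 colors are needed.
6 colors suffice: color 1 → {C}; color 2 → {A, F}; color 3 → {D, E}; color 4 → {G, I}; color 5 → {B}; color 6 → {H}. No two adjacent vertices share a color.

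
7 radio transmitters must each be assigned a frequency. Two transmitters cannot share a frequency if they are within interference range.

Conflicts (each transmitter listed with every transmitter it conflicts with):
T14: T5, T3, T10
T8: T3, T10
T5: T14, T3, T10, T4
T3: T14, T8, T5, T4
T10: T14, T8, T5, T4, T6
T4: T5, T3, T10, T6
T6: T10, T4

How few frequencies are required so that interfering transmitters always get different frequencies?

3

T10, T4, T6 all conflict with each other, so at least 3 frequencies are needed.
3 frequencies suffice: frequency 1 → {T3, T10}; frequency 2 → {T8, T5, T6}; frequency 3 → {T14, T4}. No two conflicting transmitters share a frequency.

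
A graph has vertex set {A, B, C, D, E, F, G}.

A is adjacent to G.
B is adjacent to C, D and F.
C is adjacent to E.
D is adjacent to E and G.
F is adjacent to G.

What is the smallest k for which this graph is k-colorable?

C and E are adjacent, so at least 2 colors are needed.
2 colors suffice: A=1, B=2, C=1, D=1, E=2, F=1, G=2. Every edge joins two different colors.

2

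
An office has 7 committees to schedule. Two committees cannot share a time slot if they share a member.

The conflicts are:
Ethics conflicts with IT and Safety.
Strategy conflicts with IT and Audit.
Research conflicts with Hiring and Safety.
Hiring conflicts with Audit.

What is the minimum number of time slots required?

3

The cycle Hiring-Research-Safety-Ethics-IT-Strategy-Audit-Hiring has odd length 7, so it cannot be 2-colored; at least 3 time slots are needed.
3 time slots suffice: time slot 1 → {Ethics, Research, Audit}; time slot 2 → {IT, Hiring, Safety}; time slot 3 → {Strategy}. Each listed conflict is separated.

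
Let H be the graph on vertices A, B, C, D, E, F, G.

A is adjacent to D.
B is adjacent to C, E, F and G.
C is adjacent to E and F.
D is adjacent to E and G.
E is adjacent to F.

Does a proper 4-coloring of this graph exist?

The chromatic number is 4. B, C, E, F are mutually adjacent (a clique of size 4), so at least 4 colors are needed.
One proper 4-coloring: A=1, B=2, C=3, D=2, E=1, F=4, G=1.
That is already a proper 4-coloring.

Yes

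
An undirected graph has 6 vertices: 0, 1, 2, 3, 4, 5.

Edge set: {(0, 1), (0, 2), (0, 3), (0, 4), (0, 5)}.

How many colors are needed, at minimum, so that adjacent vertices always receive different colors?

0 and 3 are adjacent, so at least 2 colors are needed.
A valid assignment using 2 colors: 0=red, 1=blue, 2=blue, 3=blue, 4=blue, 5=blue. Every edge joins two different colors.

2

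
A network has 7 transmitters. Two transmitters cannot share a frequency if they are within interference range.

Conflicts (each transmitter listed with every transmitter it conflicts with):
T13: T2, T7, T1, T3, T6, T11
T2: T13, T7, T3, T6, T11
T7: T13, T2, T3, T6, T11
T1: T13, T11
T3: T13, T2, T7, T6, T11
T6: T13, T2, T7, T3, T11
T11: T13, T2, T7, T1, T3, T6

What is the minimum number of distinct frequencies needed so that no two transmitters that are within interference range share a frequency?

6

T13, T2, T7, T3, T6, T11 all conflict with each other, so at least 6 frequencies are needed.
6 frequencies suffice: frequency 1 → {T11}; frequency 2 → {T13}; frequency 3 → {T1, T6}; frequency 4 → {T3}; frequency 5 → {T7}; frequency 6 → {T2}. No two conflicting transmitters share a frequency.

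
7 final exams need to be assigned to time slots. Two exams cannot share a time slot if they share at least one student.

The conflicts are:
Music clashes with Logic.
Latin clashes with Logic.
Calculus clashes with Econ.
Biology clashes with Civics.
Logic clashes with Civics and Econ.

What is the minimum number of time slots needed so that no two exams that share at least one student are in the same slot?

Latin and Logic conflict, so at least 2 time slots are needed.
A valid assignment using 2 time slots: Music=2, Latin=2, Calculus=1, Biology=1, Logic=1, Civics=2, Econ=2. Every pair that conflicts lands in different time slots.

2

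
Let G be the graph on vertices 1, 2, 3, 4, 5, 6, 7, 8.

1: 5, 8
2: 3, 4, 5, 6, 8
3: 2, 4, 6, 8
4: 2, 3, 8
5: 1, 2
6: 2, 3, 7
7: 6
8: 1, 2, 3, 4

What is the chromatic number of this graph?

2, 3, 4, 8 are pairwise adjacent (a clique of size 4), so at least 4 colors are needed.
4 colors suffice: color a → {1, 2, 7}; color b → {3, 5}; color c → {6, 8}; color d → {4}. Each edge has distinct colors on its endpoints.

4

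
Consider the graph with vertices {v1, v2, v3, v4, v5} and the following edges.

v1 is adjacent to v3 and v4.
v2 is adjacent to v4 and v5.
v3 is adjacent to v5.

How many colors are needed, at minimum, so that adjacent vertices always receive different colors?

3

The cycle v2-v4-v1-v3-v5-v2 has odd length 5, so it cannot be 2-colored; at least 3 colors are needed.
3 colors suffice: color red → {v1, v5}; color blue → {v3, v4}; color green → {v2}. Every edge joins two different colors.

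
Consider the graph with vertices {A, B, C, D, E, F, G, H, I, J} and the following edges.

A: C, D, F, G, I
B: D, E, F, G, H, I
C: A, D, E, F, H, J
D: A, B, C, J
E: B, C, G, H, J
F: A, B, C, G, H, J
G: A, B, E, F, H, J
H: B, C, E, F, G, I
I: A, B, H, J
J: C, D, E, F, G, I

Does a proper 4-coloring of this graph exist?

The chromatic number is 4. B, E, G, H are mutually adjacent (a clique of size 4), so at least 4 colors are needed.
4 colors suffice: color red → {A, H, J}; color blue → {B, C}; color green → {D, E, F, I}; color yellow → {G}.
That is already a proper 4-coloring.

Yes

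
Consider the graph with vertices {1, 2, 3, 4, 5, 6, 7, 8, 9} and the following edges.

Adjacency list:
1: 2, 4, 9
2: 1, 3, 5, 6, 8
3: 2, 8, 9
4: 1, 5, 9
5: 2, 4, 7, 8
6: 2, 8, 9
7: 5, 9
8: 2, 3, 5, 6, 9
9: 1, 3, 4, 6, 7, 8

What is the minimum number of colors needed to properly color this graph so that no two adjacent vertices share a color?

3

1, 4, 9 form a triangle, so at least 3 colors are needed.
A valid assignment using 3 colors: 1=green, 2=red, 3=green, 4=blue, 5=green, 6=green, 7=blue, 8=blue, 9=red. Every edge joins two different colors.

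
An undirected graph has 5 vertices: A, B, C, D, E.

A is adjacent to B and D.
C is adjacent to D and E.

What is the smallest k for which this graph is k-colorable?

2

C and E are adjacent, so at least 2 colors are needed.
2 colors suffice: color 1 → {B, D, E}; color 2 → {A, C}. No two adjacent vertices share a color.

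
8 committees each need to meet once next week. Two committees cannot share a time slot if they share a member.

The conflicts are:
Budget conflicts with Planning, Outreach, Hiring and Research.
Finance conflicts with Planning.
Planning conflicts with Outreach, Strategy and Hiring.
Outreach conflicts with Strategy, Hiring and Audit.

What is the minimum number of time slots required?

Budget, Planning, Outreach, Hiring are mutually in conflict, so at least 4 time slots are needed.
4 time slots suffice: time slot 1 → {Planning, Audit, Research}; time slot 2 → {Finance, Outreach}; time slot 3 → {Budget, Strategy}; time slot 4 → {Hiring}. No two conflicting committees share a time slot.

4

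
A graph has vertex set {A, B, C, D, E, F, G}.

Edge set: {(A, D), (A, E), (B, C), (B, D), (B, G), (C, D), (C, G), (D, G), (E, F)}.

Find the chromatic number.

B, C, D, G form a clique, so at least 4 colors are needed.
4 colors suffice: color 1 → {D, E}; color 2 → {A, C, F}; color 3 → {B}; color 4 → {G}. Each edge has distinct colors on its endpoints.

4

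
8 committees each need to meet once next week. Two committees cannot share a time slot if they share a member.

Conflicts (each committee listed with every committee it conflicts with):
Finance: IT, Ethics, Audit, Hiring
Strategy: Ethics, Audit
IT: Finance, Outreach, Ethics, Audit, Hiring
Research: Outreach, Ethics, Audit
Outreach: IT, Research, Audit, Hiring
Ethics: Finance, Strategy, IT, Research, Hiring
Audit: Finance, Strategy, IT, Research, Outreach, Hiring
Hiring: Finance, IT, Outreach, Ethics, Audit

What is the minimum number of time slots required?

4

IT, Outreach, Audit, Hiring all conflict with each other, so at least 4 time slots are needed.
4 time slots suffice: Finance=4, Strategy=2, IT=2, Research=2, Outreach=4, Ethics=1, Audit=1, Hiring=3. Each listed conflict is separated.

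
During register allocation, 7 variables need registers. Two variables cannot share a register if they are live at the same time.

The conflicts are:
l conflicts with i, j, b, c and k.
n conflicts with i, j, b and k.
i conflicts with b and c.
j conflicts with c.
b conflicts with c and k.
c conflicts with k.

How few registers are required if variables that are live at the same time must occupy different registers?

l, i, b, c pairwise conflict, so at least 4 registers are needed.
A valid assignment using 4 registers: l=1, n=1, i=4, j=3, b=3, c=2, k=4. No two conflicting variables share a register.

4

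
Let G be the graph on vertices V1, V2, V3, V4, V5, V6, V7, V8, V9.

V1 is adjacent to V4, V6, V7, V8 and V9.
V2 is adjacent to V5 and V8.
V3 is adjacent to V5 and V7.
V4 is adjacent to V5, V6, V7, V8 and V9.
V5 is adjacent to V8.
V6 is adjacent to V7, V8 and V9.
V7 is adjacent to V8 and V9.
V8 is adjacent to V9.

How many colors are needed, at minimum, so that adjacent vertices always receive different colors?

V1, V4, V6, V7, V8, V9 are pairwise adjacent (a clique of size 6), so at least 6 colors are needed.
6 colors suffice: color 1 → {V3, V8}; color 2 → {V5, V7}; color 3 → {V2, V4}; color 4 → {V9}; color 5 → {V6}; color 6 → {V1}. Every edge joins two different colors.

6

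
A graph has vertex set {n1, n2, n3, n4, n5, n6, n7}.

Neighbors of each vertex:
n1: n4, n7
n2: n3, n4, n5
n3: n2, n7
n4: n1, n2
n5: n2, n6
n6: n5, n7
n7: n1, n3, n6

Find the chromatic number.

3

The cycle n3-n7-n6-n5-n2-n3 has odd length 5, so it cannot be 2-colored; at least 3 colors are needed.
3 colors suffice: n1=2, n2=1, n3=2, n4=3, n5=3, n6=2, n7=1. Each edge has distinct colors on its endpoints.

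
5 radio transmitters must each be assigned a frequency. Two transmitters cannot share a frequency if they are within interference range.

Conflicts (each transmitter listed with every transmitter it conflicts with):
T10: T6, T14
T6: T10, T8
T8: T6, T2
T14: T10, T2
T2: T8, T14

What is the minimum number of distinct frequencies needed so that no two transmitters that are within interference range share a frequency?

The cycle T8-T2-T14-T10-T6-T8 has odd length 5, so it cannot be 2-colored; at least 3 frequencies are needed.
3 frequencies suffice: frequency 1 → {T8, T14}; frequency 2 → {T6, T2}; frequency 3 → {T10}. Each listed conflict is separated.

3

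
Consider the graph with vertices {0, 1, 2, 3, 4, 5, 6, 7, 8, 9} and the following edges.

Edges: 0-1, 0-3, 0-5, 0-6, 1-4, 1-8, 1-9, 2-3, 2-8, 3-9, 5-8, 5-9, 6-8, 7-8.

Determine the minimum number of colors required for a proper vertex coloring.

3

The cycle 9-5-8-2-3-9 has odd length 5, so it cannot be 2-colored; at least 3 colors are needed.
A valid assignment using 3 colors: 0=red, 1=blue, 2=green, 3=blue, 4=red, 5=blue, 6=blue, 7=blue, 8=red, 9=red. No two adjacent vertices share a color.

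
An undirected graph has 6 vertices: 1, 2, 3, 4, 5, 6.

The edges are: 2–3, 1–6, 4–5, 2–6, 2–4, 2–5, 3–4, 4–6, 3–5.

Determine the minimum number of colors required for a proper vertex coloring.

2, 3, 4, 5 form a clique, so at least 4 colors are needed.
4 colors suffice: color a → {1, 4}; color b → {2}; color c → {5, 6}; color d → {3}. Each edge has distinct colors on its endpoints.

4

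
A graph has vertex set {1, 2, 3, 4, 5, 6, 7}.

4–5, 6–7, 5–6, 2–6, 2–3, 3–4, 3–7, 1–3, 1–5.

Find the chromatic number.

3

The cycle 4-3-2-6-5-4 has odd length 5, so it cannot be 2-colored; at least 3 colors are needed.
3 colors suffice: color a → {3, 5}; color b → {1, 4, 6}; color c → {2, 7}. Every edge joins two different colors.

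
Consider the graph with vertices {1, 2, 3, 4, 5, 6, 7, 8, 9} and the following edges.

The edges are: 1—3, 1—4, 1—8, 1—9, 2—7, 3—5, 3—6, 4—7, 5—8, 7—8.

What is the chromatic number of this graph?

4 and 7 are adjacent, so at least 2 colors are needed.
A valid assignment using 2 colors: 1=red, 2=blue, 3=blue, 4=blue, 5=red, 6=red, 7=red, 8=blue, 9=blue. No two adjacent vertices share a color.

2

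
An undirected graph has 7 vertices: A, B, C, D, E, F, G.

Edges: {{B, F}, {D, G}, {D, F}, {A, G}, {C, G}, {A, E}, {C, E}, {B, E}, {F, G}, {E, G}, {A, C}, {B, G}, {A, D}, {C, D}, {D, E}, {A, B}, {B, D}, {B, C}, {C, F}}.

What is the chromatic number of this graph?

A, B, C, D, E, G are mutually adjacent (a clique of size 6), so at least 6 colors are needed.
6 colors suffice: A=6, B=2, C=4, D=3, E=5, F=5, G=1. Each edge has distinct colors on its endpoints.

6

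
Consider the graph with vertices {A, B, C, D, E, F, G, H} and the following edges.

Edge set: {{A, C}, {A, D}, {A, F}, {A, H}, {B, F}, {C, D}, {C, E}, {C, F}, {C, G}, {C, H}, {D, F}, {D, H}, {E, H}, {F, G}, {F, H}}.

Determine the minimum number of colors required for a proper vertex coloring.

A, C, D, F, H are mutually adjacent (a clique of size 5), so at least 5 colors are needed.
5 colors suffice: color 1 → {E, F}; color 2 → {B, C}; color 3 → {G, H}; color 4 → {A}; color 5 → {D}. No two adjacent vertices share a color.

5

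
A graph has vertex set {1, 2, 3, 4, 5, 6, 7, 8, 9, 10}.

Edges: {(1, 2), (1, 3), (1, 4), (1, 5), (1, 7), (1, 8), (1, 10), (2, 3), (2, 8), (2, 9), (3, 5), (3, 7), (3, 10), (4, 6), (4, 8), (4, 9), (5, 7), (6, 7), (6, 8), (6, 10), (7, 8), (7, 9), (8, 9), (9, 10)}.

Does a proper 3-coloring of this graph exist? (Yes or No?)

1, 3, 5, 7 are pairwise adjacent (a clique of size 4), so at least 4 colors are needed.
So 3 colors are not enough.

No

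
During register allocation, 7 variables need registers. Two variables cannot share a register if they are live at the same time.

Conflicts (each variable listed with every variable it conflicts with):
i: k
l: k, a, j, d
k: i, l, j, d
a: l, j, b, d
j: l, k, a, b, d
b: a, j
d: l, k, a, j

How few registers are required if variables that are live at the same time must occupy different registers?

4

l, k, j, d are mutually in conflict, so at least 4 registers are needed.
4 registers suffice: register 1 → {i, j}; register 2 → {k, a}; register 3 → {b, d}; register 4 → {l}. Each listed conflict is separated.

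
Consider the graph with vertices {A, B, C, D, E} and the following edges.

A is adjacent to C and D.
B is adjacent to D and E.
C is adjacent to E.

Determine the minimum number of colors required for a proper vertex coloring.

The cycle C-A-D-B-E-C has odd length 5, so it cannot be 2-colored; at least 3 colors are needed.
One proper 3-coloring: A=2, B=2, C=3, D=1, E=1. Every edge joins two different colors.

3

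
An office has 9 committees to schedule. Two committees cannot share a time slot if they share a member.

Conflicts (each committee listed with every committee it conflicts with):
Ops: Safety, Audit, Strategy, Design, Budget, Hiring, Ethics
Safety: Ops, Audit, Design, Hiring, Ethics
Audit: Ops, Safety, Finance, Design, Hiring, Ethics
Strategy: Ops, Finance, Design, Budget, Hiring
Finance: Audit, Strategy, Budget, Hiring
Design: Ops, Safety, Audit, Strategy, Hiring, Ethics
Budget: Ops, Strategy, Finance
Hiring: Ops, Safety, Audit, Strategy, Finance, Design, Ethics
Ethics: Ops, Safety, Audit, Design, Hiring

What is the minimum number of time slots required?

Ops, Safety, Audit, Design, Hiring, Ethics all conflict with each other, so at least 6 time slots are needed.
6 time slots suffice: time slot 1 → {Budget, Hiring}; time slot 2 → {Ops, Finance}; time slot 3 → {Design}; time slot 4 → {Audit, Strategy}; time slot 5 → {Safety}; time slot 6 → {Ethics}. Every pair that conflicts lands in different time slots.

6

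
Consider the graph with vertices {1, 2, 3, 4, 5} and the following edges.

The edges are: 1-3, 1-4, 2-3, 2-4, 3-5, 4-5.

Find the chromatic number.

1 and 4 are adjacent, so at least 2 colors are needed.
A valid assignment using 2 colors: 1=b, 2=b, 3=a, 4=a, 5=b. Each edge has distinct colors on its endpoints.

2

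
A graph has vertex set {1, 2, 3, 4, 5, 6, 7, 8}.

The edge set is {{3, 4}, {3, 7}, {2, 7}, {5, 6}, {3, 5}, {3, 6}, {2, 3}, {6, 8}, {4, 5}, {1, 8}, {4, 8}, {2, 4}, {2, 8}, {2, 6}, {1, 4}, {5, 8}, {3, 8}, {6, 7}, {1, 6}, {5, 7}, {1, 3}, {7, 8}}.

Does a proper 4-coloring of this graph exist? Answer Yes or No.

No

2, 3, 6, 7, 8 form a clique, so at least 5 colors are needed.
So 4 colors are not enough.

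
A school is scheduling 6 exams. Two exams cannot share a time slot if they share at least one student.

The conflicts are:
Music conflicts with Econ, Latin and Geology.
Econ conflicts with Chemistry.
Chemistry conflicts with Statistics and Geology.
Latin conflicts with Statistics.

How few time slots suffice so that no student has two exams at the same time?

3

The cycle Music-Econ-Chemistry-Statistics-Latin-Music has odd length 5, so it cannot be 2-colored; at least 3 time slots are needed.
3 time slots suffice: Music=1, Econ=2, Chemistry=1, Latin=3, Statistics=2, Geology=2. Each listed conflict is separated.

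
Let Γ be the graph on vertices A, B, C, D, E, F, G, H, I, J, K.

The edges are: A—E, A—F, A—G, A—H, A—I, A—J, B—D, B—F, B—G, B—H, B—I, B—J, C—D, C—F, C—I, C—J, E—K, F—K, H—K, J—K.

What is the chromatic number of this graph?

E and K are adjacent, so at least 2 colors are needed.
2 colors suffice: color 1 → {A, B, C, K}; color 2 → {D, E, F, G, H, I, J}. Each edge has distinct colors on its endpoints.

2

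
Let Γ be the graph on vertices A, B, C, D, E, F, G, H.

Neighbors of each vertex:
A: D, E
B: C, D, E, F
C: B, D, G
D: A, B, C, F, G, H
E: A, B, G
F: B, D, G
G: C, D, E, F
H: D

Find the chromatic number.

B, D, F are mutually adjacent, so at least 3 colors are needed.
A valid assignment using 3 colors: A=blue, B=blue, C=green, D=red, E=red, F=green, G=blue, H=blue. Each edge has distinct colors on its endpoints.

3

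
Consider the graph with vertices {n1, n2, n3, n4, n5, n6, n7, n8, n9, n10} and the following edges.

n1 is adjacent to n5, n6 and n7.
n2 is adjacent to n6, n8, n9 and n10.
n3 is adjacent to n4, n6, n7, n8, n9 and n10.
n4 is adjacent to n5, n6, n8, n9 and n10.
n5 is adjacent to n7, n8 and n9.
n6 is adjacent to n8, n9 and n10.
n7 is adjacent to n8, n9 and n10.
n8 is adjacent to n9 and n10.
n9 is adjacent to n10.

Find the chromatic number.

n3, n4, n6, n8, n9, n10 are pairwise adjacent (a clique of size 6), so at least 6 colors are needed.
6 colors suffice: color 1 → {n1, n8}; color 2 → {n9}; color 3 → {n5, n10}; color 4 → {n6, n7}; color 5 → {n2, n4}; color 6 → {n3}. Every edge joins two different colors.

6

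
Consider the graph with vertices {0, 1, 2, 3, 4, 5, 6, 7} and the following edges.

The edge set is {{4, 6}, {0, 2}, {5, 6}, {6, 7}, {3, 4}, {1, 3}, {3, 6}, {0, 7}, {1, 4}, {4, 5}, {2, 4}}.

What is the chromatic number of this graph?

4, 5, 6 are mutually adjacent, so at least 3 colors are needed.
3 colors suffice: color a → {0, 4}; color b → {1, 2, 6}; color c → {3, 5, 7}. Each edge has distinct colors on its endpoints.

3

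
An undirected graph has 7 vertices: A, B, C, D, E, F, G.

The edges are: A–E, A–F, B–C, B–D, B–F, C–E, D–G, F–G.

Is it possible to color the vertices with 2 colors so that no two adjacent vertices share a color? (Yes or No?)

The cycle E-C-B-F-A-E has odd length 5, so it cannot be 2-colored; at least 3 colors are needed.
So 2 colors are not enough.

No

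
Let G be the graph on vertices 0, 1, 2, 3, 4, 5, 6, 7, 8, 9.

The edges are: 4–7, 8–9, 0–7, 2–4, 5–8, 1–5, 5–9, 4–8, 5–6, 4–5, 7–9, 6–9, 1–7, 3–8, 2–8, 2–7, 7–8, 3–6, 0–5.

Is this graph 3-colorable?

No

2, 4, 7, 8 are pairwise adjacent (a clique of size 4), so at least 4 colors are needed.
So 3 colors are not enough.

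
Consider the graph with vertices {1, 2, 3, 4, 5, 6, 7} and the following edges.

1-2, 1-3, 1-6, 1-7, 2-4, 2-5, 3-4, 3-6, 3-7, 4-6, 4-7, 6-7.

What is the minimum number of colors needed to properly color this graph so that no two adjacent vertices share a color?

4

3, 4, 6, 7 form a clique, so at least 4 colors are needed.
One proper 4-coloring: 1=a, 2=b, 3=c, 4=a, 5=a, 6=d, 7=b. No two adjacent vertices share a color.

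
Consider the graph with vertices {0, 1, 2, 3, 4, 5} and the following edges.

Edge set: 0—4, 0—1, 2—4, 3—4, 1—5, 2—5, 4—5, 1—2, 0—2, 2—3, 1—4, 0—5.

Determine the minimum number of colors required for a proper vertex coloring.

0, 1, 2, 4, 5 form a clique, so at least 5 colors are needed.
5 colors suffice: color a → {4}; color b → {2}; color c → {1, 3}; color d → {5}; color e → {0}. Each edge has distinct colors on its endpoints.

5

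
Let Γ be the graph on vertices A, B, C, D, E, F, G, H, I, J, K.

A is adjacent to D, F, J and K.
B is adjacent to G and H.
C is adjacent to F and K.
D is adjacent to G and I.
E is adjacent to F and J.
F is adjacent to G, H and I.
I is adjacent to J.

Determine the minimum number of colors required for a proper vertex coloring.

2

A and D are adjacent, so at least 2 colors are needed.
One proper 2-coloring: A=2, B=1, C=2, D=1, E=2, F=1, G=2, H=2, I=2, J=1, K=1. No two adjacent vertices share a color.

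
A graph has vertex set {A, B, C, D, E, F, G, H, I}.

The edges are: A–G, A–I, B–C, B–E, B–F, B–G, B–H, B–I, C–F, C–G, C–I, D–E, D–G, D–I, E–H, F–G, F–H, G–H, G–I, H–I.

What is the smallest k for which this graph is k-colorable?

B, F, G, H are mutually adjacent (a clique of size 4), so at least 4 colors are needed.
4 colors suffice: color 1 → {E, G}; color 2 → {F, I}; color 3 → {A, B, D}; color 4 → {C, H}. No two adjacent vertices share a color.

4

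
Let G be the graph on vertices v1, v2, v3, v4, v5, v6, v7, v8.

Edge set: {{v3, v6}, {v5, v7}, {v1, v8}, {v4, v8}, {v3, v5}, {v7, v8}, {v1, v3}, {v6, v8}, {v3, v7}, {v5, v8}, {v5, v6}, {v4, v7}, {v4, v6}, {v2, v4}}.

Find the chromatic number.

v4, v6, v8 form a triangle, so at least 3 colors are needed.
3 colors suffice: color 1 → {v2, v3, v8}; color 2 → {v1, v6, v7}; color 3 → {v4, v5}. Each edge has distinct colors on its endpoints.

3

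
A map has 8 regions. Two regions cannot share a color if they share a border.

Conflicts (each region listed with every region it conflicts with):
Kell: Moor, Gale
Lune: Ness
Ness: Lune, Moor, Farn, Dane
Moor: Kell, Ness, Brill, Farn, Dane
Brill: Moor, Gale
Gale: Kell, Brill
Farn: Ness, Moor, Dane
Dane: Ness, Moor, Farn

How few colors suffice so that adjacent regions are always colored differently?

4

Ness, Moor, Farn, Dane are mutually in conflict, so at least 4 colors are needed.
4 colors suffice: color 1 → {Lune, Moor, Gale}; color 2 → {Kell, Ness, Brill}; color 3 → {Dane}; color 4 → {Farn}. No two conflicting regions share a color.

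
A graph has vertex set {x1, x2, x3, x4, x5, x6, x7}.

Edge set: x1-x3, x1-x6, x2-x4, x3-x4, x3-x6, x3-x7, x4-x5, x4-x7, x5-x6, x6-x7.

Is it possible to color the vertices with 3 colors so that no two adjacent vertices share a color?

The chromatic number is 3. x3, x4, x7 are mutually adjacent, so at least 3 colors are needed.
3 colors suffice: color 1 → {x2, x3, x5}; color 2 → {x4, x6}; color 3 → {x1, x7}.
That is already a proper 3-coloring.

Yes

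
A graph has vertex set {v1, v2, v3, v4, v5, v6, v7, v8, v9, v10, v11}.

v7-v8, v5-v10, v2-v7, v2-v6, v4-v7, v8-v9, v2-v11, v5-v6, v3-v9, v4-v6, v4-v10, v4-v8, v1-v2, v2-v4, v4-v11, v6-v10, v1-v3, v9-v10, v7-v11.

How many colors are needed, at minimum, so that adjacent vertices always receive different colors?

4

v2, v4, v7, v11 form a clique, so at least 4 colors are needed.
4 colors suffice: color 1 → {v1, v4, v5, v9}; color 2 → {v2, v3, v8, v10}; color 3 → {v6, v7}; color 4 → {v11}. No two adjacent vertices share a color.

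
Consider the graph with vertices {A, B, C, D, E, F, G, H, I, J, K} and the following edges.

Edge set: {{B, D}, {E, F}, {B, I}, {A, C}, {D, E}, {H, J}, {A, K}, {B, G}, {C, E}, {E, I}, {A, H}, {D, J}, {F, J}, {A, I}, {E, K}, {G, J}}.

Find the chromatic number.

A and C are adjacent, so at least 2 colors are needed.
A valid assignment using 2 colors: A=1, B=1, C=2, D=2, E=1, F=2, G=2, H=2, I=2, J=1, K=2. No two adjacent vertices share a color.

2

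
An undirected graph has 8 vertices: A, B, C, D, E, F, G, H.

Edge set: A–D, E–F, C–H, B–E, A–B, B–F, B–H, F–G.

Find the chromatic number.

3

B, E, F form a triangle, so at least 3 colors are needed.
A valid assignment using 3 colors: A=2, B=1, C=1, D=1, E=3, F=2, G=1, H=2. No two adjacent vertices share a color.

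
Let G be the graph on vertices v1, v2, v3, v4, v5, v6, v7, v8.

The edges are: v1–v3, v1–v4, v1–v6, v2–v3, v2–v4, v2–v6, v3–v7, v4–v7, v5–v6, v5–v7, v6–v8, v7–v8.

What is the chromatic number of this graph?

3

The cycle v5-v6-v2-v4-v7-v5 has odd length 5, so it cannot be 2-colored; at least 3 colors are needed.
3 colors suffice: color 1 → {v6, v7}; color 2 → {v1, v2, v5, v8}; color 3 → {v3, v4}. No two adjacent vertices share a color.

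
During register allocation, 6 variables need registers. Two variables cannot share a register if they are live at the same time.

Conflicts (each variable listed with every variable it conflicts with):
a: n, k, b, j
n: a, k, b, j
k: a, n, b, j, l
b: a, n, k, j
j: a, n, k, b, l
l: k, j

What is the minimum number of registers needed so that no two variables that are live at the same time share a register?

a, n, k, b, j are mutually in conflict, so at least 5 registers are needed.
5 registers suffice: a=4, n=3, k=2, b=5, j=1, l=3. No two conflicting variables share a register.

5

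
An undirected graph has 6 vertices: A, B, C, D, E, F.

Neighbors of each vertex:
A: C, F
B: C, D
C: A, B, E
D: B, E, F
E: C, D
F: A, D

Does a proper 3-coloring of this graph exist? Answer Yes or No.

Yes

The chromatic number is 3. The cycle F-D-B-C-A-F has odd length 5, so it cannot be 2-colored; at least 3 colors are needed.
3 colors suffice: color red → {C, D}; color blue → {B, E, F}; color green → {A}.
That is already a proper 3-coloring.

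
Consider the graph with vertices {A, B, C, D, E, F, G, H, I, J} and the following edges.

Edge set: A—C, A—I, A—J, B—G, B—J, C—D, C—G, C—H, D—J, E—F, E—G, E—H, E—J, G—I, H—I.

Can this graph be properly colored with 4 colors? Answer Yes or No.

Yes

The chromatic number is 3. The cycle J-A-I-G-B-J has odd length 5, so it cannot be 2-colored; at least 3 colors are needed.
3 colors suffice: color 1 → {B, C, E, I}; color 2 → {F, G, H, J}; color 3 → {A, D}.
Since 4 ≥ 3, a proper 4-coloring certainly exists.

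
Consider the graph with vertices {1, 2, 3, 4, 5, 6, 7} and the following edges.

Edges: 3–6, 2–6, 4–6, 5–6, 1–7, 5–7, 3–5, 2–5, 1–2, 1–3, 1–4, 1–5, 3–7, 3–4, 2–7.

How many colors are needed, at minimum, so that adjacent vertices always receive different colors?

1, 3, 5, 7 are pairwise adjacent (a clique of size 4), so at least 4 colors are needed.
4 colors suffice: color a → {4, 5}; color b → {2, 3}; color c → {1, 6}; color d → {7}. Each edge has distinct colors on its endpoints.

4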